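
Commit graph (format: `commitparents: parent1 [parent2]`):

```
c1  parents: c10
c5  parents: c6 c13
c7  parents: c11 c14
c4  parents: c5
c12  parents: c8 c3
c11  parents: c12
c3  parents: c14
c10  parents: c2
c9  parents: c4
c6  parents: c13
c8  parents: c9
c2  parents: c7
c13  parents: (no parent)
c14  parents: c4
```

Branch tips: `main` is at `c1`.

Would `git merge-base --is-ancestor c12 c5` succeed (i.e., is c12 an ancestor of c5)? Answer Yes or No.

Ancestors of c5: {c13, c5, c6}.
c12 is not in that set, so it is not an ancestor of c5.

No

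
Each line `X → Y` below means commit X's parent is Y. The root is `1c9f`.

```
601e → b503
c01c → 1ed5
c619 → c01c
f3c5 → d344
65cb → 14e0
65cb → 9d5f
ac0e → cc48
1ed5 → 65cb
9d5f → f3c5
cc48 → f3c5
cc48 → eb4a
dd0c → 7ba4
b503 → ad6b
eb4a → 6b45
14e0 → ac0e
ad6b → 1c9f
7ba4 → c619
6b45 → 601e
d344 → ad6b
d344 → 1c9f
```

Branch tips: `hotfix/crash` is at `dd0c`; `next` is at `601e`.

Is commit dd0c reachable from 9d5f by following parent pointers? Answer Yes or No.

No

Ancestors of 9d5f: {1c9f, 9d5f, ad6b, d344, f3c5}.
dd0c is not in that set, so it is not an ancestor of 9d5f.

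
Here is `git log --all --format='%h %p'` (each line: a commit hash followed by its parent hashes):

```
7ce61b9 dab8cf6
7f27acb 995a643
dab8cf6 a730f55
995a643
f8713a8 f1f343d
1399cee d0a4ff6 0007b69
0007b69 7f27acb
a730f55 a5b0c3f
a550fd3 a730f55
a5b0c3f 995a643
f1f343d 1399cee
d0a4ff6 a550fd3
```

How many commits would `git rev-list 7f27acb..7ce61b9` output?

4

Reachable from 7ce61b9: {7ce61b9, 995a643, a5b0c3f, a730f55, dab8cf6}.
Reachable from 7f27acb: {7f27acb, 995a643}.
In 7ce61b9's history but not 7f27acb's: {7ce61b9, a5b0c3f, a730f55, dab8cf6} — 4 commits.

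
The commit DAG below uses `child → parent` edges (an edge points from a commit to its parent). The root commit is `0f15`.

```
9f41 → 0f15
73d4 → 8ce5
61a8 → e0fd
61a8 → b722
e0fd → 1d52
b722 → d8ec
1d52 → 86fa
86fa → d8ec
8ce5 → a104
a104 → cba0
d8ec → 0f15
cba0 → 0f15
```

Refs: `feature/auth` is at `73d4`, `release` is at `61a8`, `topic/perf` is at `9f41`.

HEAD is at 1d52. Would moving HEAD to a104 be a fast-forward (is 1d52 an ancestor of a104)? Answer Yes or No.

A fast-forward from 1d52 to a104 is possible iff 1d52 is an ancestor of a104.
Ancestors of a104: {0f15, a104, cba0}.
1d52 is not among them, so fast-forward is not possible.

No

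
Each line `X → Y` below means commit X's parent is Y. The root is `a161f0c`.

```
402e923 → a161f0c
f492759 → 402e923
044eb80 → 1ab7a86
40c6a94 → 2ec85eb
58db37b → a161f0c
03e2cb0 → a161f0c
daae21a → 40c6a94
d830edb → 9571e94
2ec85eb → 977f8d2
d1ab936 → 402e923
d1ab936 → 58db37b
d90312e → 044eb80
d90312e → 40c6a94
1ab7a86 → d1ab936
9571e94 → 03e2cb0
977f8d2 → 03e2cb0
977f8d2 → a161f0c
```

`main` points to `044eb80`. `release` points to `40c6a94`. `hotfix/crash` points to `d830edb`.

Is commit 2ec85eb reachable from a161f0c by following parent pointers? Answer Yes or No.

Ancestors of a161f0c: {a161f0c}.
2ec85eb is not in that set, so it is not an ancestor of a161f0c.

No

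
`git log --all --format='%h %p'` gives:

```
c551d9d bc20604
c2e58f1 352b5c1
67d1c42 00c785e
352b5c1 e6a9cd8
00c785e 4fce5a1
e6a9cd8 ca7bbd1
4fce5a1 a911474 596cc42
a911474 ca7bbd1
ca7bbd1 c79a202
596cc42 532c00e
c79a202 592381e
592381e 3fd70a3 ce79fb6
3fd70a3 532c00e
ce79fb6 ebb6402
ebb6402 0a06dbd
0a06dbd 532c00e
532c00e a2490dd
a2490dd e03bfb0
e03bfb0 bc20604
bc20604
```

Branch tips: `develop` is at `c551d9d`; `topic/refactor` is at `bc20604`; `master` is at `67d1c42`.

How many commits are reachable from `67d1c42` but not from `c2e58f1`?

5

Reachable from 67d1c42: {00c785e, 0a06dbd, 3fd70a3, 4fce5a1, 532c00e, 592381e, 596cc42, 67d1c42, a2490dd, a911474, bc20604, c79a202, ca7bbd1, ce79fb6, e03bfb0, ebb6402}.
Reachable from c2e58f1: {0a06dbd, 352b5c1, 3fd70a3, 532c00e, 592381e, a2490dd, bc20604, c2e58f1, c79a202, ca7bbd1, ce79fb6, e03bfb0, e6a9cd8, ebb6402}.
In 67d1c42's history but not c2e58f1's: {00c785e, 4fce5a1, 596cc42, 67d1c42, a911474} — 5 commits.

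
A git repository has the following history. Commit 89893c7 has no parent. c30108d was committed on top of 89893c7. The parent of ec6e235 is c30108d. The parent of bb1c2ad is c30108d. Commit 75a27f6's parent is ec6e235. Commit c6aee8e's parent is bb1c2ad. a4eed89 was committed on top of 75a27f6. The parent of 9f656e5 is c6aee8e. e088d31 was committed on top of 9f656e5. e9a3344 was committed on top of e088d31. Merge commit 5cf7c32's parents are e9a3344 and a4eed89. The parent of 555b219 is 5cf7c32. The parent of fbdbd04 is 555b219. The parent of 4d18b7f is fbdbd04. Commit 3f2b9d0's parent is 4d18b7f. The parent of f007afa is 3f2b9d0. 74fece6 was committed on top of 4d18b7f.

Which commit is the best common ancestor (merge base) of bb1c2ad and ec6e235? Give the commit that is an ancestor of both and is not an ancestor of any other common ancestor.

c30108d

Ancestors of bb1c2ad: {89893c7, bb1c2ad, c30108d}.
Ancestors of ec6e235: {89893c7, c30108d, ec6e235}.
Common ancestors: {89893c7, c30108d}.
Among these, c30108d is not an ancestor of any other common ancestor — it is the merge base.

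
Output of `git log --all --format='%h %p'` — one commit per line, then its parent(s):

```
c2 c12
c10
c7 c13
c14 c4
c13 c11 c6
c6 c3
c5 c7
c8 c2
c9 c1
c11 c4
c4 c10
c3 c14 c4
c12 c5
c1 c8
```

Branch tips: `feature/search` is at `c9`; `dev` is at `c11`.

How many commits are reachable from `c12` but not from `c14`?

7

Reachable from c12: {c10, c11, c12, c13, c14, c3, c4, c5, c6, c7}.
Reachable from c14: {c10, c14, c4}.
In c12's history but not c14's: {c11, c12, c13, c3, c5, c6, c7} — 7 commits.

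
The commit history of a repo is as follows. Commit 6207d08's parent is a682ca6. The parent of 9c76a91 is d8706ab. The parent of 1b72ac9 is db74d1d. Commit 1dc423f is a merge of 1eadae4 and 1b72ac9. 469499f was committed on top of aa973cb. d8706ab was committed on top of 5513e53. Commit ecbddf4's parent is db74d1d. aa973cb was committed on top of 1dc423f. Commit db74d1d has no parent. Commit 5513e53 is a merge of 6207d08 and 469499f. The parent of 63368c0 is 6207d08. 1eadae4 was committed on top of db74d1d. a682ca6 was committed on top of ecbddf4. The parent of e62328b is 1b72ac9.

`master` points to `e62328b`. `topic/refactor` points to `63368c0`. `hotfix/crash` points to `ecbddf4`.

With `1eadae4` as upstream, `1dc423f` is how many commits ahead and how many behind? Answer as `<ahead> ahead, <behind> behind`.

Reachable from 1dc423f: {1b72ac9, 1dc423f, 1eadae4, db74d1d}.
Reachable from 1eadae4: {1eadae4, db74d1d}.
Only in 1dc423f's history (ahead): {1b72ac9, 1dc423f} — 2.
Only in 1eadae4's history (behind): {} — 0.

2 ahead, 0 behind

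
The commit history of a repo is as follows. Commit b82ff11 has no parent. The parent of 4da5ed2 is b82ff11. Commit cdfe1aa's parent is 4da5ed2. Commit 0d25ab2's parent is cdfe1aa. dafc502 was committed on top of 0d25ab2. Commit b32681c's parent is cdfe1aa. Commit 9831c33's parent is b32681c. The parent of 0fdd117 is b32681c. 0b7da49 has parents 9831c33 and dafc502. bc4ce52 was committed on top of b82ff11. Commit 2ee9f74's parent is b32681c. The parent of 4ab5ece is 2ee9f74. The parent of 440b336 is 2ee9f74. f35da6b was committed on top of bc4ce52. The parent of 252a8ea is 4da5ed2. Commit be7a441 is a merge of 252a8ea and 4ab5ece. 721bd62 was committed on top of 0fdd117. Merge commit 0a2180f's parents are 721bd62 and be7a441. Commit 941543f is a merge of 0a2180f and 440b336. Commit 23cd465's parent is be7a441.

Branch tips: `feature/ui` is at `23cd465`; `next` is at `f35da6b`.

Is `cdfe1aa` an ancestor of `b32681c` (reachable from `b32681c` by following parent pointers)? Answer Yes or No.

Yes

Ancestors of b32681c (commits reachable by following parents): {4da5ed2, b32681c, b82ff11, cdfe1aa}.
cdfe1aa is in that set, so it is an ancestor of b32681c.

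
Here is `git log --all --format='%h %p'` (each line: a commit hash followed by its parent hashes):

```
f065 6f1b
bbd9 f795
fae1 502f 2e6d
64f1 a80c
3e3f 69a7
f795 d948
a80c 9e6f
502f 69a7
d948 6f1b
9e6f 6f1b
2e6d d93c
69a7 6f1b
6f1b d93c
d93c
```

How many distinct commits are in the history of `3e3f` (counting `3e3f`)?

4

Walking parent pointers from 3e3f: reachable set = {3e3f, 69a7, 6f1b, d93c}.
That is 4 commits.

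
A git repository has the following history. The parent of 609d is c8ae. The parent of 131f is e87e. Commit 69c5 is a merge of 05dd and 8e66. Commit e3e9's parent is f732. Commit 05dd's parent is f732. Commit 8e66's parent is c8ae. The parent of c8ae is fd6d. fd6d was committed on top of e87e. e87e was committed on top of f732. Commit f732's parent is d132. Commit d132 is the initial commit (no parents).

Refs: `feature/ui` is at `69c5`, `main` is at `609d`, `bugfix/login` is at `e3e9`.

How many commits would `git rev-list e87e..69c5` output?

Reachable from 69c5: {05dd, 69c5, 8e66, c8ae, d132, e87e, f732, fd6d}.
Reachable from e87e: {d132, e87e, f732}.
In 69c5's history but not e87e's: {05dd, 69c5, 8e66, c8ae, fd6d} — 5 commits.

5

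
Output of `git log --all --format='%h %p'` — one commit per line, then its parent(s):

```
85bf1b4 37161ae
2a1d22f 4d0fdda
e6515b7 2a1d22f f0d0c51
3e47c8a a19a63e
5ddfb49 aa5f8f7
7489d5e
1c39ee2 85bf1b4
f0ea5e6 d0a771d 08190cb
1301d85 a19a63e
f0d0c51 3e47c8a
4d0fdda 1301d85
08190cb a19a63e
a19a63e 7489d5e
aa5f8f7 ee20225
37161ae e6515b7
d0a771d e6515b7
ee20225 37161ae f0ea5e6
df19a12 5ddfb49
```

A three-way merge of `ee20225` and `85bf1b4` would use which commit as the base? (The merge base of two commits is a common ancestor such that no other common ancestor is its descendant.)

37161ae

Ancestors of ee20225: {08190cb, 1301d85, 2a1d22f, 37161ae, 3e47c8a, 4d0fdda, 7489d5e, a19a63e, d0a771d, e6515b7, ee20225, f0d0c51, f0ea5e6}.
Ancestors of 85bf1b4: {1301d85, 2a1d22f, 37161ae, 3e47c8a, 4d0fdda, 7489d5e, 85bf1b4, a19a63e, e6515b7, f0d0c51}.
Common ancestors: {1301d85, 2a1d22f, 37161ae, 3e47c8a, 4d0fdda, 7489d5e, a19a63e, e6515b7, f0d0c51}.
Among these, 37161ae is not an ancestor of any other common ancestor — it is the merge base.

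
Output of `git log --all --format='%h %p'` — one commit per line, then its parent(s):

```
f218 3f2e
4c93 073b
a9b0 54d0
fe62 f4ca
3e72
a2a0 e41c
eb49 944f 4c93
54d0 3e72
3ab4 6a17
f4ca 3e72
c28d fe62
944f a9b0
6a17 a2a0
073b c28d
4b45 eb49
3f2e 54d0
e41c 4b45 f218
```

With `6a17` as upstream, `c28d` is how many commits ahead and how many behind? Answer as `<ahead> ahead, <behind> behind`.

Reachable from c28d: {3e72, c28d, f4ca, fe62}.
Reachable from 6a17: {073b, 3e72, 3f2e, 4b45, 4c93, 54d0, 6a17, 944f, a2a0, a9b0, c28d, e41c, eb49, f218, f4ca, fe62}.
Only in c28d's history (ahead): {} — 0.
Only in 6a17's history (behind): {073b, 3f2e, 4b45, 4c93, 54d0, 6a17, 944f, a2a0, a9b0, e41c, eb49, f218} — 12.

0 ahead, 12 behind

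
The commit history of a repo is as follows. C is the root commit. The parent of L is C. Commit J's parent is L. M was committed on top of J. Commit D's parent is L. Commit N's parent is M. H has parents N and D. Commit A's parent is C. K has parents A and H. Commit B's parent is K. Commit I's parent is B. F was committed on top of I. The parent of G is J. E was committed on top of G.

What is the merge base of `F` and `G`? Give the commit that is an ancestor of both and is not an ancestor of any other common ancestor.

Ancestors of F: {A, B, C, D, F, H, I, J, K, L, M, N}.
Ancestors of G: {C, G, J, L}.
Common ancestors: {C, J, L}.
Among these, J is not an ancestor of any other common ancestor — it is the merge base.

J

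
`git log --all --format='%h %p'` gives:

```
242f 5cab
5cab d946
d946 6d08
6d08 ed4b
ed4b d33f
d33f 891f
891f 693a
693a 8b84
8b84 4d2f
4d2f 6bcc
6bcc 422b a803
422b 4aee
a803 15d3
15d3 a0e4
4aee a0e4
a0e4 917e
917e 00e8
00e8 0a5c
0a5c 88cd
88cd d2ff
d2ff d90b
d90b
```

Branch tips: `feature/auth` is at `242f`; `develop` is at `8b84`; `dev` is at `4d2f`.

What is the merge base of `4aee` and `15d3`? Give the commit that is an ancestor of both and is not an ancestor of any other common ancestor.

a0e4

Ancestors of 4aee: {00e8, 0a5c, 4aee, 88cd, 917e, a0e4, d2ff, d90b}.
Ancestors of 15d3: {00e8, 0a5c, 15d3, 88cd, 917e, a0e4, d2ff, d90b}.
Common ancestors: {00e8, 0a5c, 88cd, 917e, a0e4, d2ff, d90b}.
Among these, a0e4 is not an ancestor of any other common ancestor — it is the merge base.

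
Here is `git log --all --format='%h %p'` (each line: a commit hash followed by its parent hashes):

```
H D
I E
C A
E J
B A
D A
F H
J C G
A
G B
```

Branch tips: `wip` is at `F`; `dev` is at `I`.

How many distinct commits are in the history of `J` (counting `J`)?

5

Walking parent pointers from J: reachable set = {A, B, C, G, J}.
That is 5 commits.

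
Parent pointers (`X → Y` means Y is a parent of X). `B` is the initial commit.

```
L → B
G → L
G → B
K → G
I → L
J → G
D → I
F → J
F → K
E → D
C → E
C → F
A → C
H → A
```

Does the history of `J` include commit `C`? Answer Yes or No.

Ancestors of J: {B, G, J, L}.
C is not in that set, so it is not an ancestor of J.

No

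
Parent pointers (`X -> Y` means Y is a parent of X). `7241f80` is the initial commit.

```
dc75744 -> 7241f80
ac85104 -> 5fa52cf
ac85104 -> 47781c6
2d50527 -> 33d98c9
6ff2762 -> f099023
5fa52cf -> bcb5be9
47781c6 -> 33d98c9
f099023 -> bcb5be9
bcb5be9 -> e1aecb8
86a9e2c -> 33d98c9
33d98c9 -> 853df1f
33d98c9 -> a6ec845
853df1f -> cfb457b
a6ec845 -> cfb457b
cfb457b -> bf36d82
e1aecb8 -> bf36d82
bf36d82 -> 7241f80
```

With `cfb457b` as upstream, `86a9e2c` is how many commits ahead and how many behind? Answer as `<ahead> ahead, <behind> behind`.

4 ahead, 0 behind

Reachable from 86a9e2c: {33d98c9, 7241f80, 853df1f, 86a9e2c, a6ec845, bf36d82, cfb457b}.
Reachable from cfb457b: {7241f80, bf36d82, cfb457b}.
Only in 86a9e2c's history (ahead): {33d98c9, 853df1f, 86a9e2c, a6ec845} — 4.
Only in cfb457b's history (behind): {} — 0.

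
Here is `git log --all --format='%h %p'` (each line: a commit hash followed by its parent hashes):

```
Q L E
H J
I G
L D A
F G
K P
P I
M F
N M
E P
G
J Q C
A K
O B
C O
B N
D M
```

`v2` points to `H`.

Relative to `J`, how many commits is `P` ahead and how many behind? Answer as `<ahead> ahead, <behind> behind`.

0 ahead, 13 behind

Reachable from P: {G, I, P}.
Reachable from J: {A, B, C, D, E, F, G, I, J, K, L, M, N, O, P, Q}.
Only in P's history (ahead): {} — 0.
Only in J's history (behind): {A, B, C, D, E, F, J, K, L, M, N, O, Q} — 13.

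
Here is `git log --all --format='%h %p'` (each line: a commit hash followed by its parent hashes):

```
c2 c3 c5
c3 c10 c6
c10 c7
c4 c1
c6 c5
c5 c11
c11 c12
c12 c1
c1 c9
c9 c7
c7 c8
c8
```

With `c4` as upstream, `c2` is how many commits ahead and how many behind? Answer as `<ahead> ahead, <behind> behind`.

Reachable from c2: {c1, c10, c11, c12, c2, c3, c5, c6, c7, c8, c9}.
Reachable from c4: {c1, c4, c7, c8, c9}.
Only in c2's history (ahead): {c10, c11, c12, c2, c3, c5, c6} — 7.
Only in c4's history (behind): {c4} — 1.

7 ahead, 1 behind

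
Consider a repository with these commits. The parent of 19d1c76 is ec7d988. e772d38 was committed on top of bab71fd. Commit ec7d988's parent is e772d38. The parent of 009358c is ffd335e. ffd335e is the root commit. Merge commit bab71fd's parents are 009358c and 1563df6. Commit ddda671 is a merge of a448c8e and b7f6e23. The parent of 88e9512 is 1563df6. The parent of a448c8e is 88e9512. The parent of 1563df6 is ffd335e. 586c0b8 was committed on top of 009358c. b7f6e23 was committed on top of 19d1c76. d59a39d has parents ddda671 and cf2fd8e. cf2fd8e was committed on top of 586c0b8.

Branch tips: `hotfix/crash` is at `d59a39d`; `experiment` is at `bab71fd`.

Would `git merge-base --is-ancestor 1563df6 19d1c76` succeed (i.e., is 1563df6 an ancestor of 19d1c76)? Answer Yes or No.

Yes

Ancestors of 19d1c76 (commits reachable by following parents): {009358c, 1563df6, 19d1c76, bab71fd, e772d38, ec7d988, ffd335e}.
1563df6 is in that set, so it is an ancestor of 19d1c76.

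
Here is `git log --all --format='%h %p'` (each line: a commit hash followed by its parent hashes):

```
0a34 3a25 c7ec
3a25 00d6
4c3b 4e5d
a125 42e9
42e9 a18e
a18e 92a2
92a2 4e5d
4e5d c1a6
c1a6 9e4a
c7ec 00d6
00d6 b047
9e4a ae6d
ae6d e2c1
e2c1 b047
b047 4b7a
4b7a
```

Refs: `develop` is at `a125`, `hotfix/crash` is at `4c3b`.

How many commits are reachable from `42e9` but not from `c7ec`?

8

Reachable from 42e9: {42e9, 4b7a, 4e5d, 92a2, 9e4a, a18e, ae6d, b047, c1a6, e2c1}.
Reachable from c7ec: {00d6, 4b7a, b047, c7ec}.
In 42e9's history but not c7ec's: {42e9, 4e5d, 92a2, 9e4a, a18e, ae6d, c1a6, e2c1} — 8 commits.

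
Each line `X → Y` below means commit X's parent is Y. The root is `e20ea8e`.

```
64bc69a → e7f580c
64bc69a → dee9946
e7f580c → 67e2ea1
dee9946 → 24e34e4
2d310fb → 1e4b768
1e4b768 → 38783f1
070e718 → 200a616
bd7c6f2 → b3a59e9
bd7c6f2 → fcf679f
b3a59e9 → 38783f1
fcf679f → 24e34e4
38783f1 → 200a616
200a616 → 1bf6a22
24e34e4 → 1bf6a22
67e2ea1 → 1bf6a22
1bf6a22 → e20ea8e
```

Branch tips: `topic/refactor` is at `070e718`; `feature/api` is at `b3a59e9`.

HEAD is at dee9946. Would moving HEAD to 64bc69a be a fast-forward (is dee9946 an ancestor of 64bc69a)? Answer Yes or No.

Yes

A fast-forward from dee9946 to 64bc69a is possible iff dee9946 is an ancestor of 64bc69a.
Ancestors of 64bc69a: {1bf6a22, 24e34e4, 64bc69a, 67e2ea1, dee9946, e20ea8e, e7f580c}.
dee9946 is among them, so fast-forward is possible.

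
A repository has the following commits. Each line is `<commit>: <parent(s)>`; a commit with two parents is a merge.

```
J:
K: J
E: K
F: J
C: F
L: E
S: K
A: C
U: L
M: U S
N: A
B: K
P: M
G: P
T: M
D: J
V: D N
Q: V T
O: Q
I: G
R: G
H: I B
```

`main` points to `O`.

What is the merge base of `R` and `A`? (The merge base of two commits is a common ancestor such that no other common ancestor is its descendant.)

J

Ancestors of R: {E, G, J, K, L, M, P, R, S, U}.
Ancestors of A: {A, C, F, J}.
Common ancestors: {J}.
The only common ancestor is J, so it is the merge base.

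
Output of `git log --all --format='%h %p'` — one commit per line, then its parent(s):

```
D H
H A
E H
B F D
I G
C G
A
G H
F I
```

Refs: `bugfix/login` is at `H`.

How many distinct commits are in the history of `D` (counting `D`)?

3

Walking parent pointers from D: reachable set = {A, D, H}.
That is 3 commits.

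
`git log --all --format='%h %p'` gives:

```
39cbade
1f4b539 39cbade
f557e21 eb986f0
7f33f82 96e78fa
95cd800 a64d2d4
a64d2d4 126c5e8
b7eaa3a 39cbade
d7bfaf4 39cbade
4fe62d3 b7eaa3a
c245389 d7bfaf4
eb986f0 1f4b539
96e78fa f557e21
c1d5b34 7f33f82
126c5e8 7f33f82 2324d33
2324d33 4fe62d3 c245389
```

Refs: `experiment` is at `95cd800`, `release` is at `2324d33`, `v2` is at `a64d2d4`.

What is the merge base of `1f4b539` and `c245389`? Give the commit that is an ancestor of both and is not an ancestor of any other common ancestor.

Ancestors of 1f4b539: {1f4b539, 39cbade}.
Ancestors of c245389: {39cbade, c245389, d7bfaf4}.
Common ancestors: {39cbade}.
The only common ancestor is 39cbade, so it is the merge base.

39cbade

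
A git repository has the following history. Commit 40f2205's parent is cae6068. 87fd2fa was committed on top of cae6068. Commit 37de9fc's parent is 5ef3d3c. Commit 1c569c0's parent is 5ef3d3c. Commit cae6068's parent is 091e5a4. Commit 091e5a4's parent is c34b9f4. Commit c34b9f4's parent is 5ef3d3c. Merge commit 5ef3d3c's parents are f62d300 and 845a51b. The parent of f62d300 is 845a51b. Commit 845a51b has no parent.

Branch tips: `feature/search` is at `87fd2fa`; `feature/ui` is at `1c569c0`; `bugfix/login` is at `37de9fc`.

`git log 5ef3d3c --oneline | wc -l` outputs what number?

Walking parent pointers from 5ef3d3c: reachable set = {5ef3d3c, 845a51b, f62d300}.
That is 3 commits.

3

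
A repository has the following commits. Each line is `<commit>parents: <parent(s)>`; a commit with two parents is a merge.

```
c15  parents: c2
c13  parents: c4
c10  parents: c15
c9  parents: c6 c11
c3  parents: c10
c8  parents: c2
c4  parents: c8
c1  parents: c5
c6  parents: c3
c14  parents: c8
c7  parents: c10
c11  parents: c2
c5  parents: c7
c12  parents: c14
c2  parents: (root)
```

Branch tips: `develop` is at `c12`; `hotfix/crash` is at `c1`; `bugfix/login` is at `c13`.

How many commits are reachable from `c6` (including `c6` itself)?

Walking parent pointers from c6: reachable set = {c10, c15, c2, c3, c6}.
That is 5 commits.

5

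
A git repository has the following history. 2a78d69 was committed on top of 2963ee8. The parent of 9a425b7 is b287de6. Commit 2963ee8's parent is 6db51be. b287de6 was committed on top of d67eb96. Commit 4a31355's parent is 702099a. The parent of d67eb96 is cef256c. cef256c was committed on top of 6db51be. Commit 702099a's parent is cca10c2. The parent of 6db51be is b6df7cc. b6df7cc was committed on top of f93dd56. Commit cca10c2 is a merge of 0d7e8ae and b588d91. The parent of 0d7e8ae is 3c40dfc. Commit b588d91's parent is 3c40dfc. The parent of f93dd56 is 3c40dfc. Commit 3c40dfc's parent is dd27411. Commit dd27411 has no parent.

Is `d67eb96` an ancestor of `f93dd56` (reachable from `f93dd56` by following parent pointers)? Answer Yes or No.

Ancestors of f93dd56: {3c40dfc, dd27411, f93dd56}.
d67eb96 is not in that set, so it is not an ancestor of f93dd56.

No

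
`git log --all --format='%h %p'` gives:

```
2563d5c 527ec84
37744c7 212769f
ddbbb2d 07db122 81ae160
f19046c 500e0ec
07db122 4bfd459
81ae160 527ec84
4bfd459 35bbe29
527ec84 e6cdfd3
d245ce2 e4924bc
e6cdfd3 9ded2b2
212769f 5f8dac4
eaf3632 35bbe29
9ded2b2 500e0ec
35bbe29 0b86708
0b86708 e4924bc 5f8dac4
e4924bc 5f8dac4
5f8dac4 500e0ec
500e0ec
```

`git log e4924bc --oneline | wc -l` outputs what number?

3

Walking parent pointers from e4924bc: reachable set = {500e0ec, 5f8dac4, e4924bc}.
That is 3 commits.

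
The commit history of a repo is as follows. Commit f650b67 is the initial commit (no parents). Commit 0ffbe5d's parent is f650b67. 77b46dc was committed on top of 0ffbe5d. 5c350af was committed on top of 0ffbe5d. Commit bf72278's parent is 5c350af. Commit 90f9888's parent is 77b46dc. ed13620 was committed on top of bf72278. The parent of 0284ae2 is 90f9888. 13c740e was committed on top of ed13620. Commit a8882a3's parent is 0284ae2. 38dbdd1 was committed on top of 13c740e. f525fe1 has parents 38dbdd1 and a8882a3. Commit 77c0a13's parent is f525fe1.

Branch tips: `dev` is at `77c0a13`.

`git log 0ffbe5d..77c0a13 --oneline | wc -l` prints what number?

11

Reachable from 77c0a13: {0284ae2, 0ffbe5d, 13c740e, 38dbdd1, 5c350af, 77b46dc, 77c0a13, 90f9888, a8882a3, bf72278, ed13620, f525fe1, f650b67}.
Reachable from 0ffbe5d: {0ffbe5d, f650b67}.
In 77c0a13's history but not 0ffbe5d's: {0284ae2, 13c740e, 38dbdd1, 5c350af, 77b46dc, 77c0a13, 90f9888, a8882a3, bf72278, ed13620, f525fe1} — 11 commits.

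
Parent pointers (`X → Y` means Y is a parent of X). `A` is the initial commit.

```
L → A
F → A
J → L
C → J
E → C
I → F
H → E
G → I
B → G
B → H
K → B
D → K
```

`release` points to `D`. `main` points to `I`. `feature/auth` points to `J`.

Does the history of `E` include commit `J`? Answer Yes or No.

Yes

Ancestors of E (commits reachable by following parents): {A, C, E, J, L}.
J is in that set, so it is an ancestor of E.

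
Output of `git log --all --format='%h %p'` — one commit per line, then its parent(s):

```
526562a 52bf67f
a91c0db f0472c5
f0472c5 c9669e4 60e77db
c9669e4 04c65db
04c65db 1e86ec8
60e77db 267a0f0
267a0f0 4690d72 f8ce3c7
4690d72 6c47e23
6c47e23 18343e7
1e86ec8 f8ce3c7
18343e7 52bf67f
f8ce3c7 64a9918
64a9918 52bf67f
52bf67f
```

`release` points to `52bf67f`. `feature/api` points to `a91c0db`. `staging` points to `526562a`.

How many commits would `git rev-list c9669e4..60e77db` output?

Reachable from 60e77db: {18343e7, 267a0f0, 4690d72, 52bf67f, 60e77db, 64a9918, 6c47e23, f8ce3c7}.
Reachable from c9669e4: {04c65db, 1e86ec8, 52bf67f, 64a9918, c9669e4, f8ce3c7}.
In 60e77db's history but not c9669e4's: {18343e7, 267a0f0, 4690d72, 60e77db, 6c47e23} — 5 commits.

5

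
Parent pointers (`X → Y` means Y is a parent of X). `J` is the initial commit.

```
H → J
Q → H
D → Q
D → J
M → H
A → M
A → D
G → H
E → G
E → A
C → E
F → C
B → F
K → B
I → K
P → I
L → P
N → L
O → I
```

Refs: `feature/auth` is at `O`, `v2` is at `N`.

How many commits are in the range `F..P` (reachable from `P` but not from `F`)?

Reachable from P: {A, B, C, D, E, F, G, H, I, J, K, M, P, Q}.
Reachable from F: {A, C, D, E, F, G, H, J, M, Q}.
In P's history but not F's: {B, I, K, P} — 4 commits.

4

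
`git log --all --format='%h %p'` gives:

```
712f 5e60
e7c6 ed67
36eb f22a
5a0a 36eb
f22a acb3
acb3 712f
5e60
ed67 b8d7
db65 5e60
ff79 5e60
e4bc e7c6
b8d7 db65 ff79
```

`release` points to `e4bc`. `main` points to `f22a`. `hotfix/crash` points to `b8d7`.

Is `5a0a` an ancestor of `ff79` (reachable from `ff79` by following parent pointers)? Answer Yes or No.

Ancestors of ff79: {5e60, ff79}.
5a0a is not in that set, so it is not an ancestor of ff79.

No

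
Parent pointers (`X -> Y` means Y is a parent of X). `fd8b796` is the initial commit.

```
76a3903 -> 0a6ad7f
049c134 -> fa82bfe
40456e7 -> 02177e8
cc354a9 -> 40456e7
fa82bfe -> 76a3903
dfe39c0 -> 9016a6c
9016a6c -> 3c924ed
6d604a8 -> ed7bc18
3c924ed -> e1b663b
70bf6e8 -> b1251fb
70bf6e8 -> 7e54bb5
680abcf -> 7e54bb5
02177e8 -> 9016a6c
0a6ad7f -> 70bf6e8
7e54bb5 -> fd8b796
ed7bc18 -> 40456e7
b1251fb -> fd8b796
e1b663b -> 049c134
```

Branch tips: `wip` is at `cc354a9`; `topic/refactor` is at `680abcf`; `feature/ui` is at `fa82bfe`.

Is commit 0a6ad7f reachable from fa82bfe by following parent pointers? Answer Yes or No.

Ancestors of fa82bfe (commits reachable by following parents): {0a6ad7f, 70bf6e8, 76a3903, 7e54bb5, b1251fb, fa82bfe, fd8b796}.
0a6ad7f is in that set, so it is an ancestor of fa82bfe.

Yes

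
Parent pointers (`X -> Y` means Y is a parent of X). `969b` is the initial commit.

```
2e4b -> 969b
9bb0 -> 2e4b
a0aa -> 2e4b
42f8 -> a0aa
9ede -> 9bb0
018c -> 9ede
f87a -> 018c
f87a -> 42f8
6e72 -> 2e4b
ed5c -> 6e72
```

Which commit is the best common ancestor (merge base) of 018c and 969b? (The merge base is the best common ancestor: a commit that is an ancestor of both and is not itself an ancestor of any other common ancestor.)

Ancestors of 018c: {018c, 2e4b, 969b, 9bb0, 9ede}.
Ancestors of 969b: {969b}.
Common ancestors: {969b}.
The only common ancestor is 969b, so it is the merge base.

969b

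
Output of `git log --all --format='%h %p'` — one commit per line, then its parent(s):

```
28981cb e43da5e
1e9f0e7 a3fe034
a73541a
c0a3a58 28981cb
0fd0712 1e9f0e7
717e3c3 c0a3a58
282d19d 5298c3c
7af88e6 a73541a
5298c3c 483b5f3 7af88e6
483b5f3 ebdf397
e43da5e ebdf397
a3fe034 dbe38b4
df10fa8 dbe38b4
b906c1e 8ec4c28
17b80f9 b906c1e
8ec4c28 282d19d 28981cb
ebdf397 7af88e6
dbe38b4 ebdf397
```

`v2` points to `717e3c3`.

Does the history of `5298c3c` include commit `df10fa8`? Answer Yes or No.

Ancestors of 5298c3c: {483b5f3, 5298c3c, 7af88e6, a73541a, ebdf397}.
df10fa8 is not in that set, so it is not an ancestor of 5298c3c.

No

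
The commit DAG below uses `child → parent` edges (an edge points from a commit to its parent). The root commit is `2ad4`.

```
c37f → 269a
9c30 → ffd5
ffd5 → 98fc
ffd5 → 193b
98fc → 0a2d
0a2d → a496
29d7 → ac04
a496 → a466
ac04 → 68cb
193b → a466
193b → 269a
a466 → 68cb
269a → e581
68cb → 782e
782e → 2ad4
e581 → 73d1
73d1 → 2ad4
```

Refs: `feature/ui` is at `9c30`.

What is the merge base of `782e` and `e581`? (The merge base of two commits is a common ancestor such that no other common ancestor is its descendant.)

Ancestors of 782e: {2ad4, 782e}.
Ancestors of e581: {2ad4, 73d1, e581}.
Common ancestors: {2ad4}.
The only common ancestor is 2ad4, so it is the merge base.

2ad4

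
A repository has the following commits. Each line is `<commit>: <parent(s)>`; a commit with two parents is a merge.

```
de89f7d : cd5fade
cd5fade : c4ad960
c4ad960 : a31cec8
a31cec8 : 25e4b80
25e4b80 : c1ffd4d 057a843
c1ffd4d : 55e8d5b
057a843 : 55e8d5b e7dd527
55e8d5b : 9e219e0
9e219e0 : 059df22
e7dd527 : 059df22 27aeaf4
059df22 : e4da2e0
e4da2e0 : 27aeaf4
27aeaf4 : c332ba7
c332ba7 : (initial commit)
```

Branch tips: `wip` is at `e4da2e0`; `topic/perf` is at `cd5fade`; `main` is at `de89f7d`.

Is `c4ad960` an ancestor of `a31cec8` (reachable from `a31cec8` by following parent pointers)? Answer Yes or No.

No

Ancestors of a31cec8: {057a843, 059df22, 25e4b80, 27aeaf4, 55e8d5b, 9e219e0, a31cec8, c1ffd4d, c332ba7, e4da2e0, e7dd527}.
c4ad960 is not in that set, so it is not an ancestor of a31cec8.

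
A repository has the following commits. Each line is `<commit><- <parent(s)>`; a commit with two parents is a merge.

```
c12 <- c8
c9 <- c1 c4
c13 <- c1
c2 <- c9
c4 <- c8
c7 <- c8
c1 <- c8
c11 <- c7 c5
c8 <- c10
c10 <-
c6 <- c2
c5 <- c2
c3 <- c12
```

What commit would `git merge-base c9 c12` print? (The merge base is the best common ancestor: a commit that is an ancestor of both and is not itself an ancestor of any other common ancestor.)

Ancestors of c9: {c1, c10, c4, c8, c9}.
Ancestors of c12: {c10, c12, c8}.
Common ancestors: {c10, c8}.
Among these, c8 is not an ancestor of any other common ancestor — it is the merge base.

c8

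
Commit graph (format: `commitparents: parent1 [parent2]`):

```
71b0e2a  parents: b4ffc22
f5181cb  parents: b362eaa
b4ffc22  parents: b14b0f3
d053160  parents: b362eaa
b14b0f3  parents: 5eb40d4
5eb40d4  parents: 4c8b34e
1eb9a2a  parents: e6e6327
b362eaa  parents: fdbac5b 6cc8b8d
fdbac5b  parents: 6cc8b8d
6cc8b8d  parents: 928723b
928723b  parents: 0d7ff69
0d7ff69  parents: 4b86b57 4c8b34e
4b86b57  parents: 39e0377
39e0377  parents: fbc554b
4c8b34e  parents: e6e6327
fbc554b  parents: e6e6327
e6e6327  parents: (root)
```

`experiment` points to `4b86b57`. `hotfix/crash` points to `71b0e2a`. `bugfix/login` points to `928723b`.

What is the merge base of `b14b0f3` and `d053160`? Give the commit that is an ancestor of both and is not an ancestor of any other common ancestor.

4c8b34e

Ancestors of b14b0f3: {4c8b34e, 5eb40d4, b14b0f3, e6e6327}.
Ancestors of d053160: {0d7ff69, 39e0377, 4b86b57, 4c8b34e, 6cc8b8d, 928723b, b362eaa, d053160, e6e6327, fbc554b, fdbac5b}.
Common ancestors: {4c8b34e, e6e6327}.
Among these, 4c8b34e is not an ancestor of any other common ancestor — it is the merge base.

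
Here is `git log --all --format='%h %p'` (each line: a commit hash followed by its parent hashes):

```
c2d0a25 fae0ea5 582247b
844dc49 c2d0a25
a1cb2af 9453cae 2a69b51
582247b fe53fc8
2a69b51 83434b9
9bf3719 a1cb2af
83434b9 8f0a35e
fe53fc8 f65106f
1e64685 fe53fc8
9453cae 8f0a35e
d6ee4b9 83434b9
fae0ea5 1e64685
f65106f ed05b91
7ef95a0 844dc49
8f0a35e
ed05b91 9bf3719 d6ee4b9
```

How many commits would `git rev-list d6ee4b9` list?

3

Walking parent pointers from d6ee4b9: reachable set = {83434b9, 8f0a35e, d6ee4b9}.
That is 3 commits.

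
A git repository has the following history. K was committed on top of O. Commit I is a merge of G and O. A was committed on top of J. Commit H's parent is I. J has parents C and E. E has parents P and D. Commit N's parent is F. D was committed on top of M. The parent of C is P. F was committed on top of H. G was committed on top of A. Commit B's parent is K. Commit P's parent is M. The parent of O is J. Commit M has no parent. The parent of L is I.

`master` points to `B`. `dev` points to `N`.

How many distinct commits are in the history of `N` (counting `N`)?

Walking parent pointers from N: reachable set = {A, C, D, E, F, G, H, I, J, M, N, O, P}.
That is 13 commits.

13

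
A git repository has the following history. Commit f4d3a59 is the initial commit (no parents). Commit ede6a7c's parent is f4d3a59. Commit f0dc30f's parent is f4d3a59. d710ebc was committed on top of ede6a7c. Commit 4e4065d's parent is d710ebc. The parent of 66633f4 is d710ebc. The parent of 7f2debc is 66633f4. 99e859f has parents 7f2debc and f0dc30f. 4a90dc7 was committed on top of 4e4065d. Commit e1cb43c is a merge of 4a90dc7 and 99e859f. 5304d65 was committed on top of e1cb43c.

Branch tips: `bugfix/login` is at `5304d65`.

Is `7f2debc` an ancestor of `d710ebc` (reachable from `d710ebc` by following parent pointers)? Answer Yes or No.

No

Ancestors of d710ebc: {d710ebc, ede6a7c, f4d3a59}.
7f2debc is not in that set, so it is not an ancestor of d710ebc.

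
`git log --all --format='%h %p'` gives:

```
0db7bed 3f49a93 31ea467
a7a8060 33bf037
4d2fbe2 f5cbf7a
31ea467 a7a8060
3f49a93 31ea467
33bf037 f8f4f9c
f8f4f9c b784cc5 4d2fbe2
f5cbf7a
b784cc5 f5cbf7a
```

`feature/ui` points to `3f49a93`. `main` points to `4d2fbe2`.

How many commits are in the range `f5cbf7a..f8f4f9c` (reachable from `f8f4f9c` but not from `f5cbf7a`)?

3

Reachable from f8f4f9c: {4d2fbe2, b784cc5, f5cbf7a, f8f4f9c}.
Reachable from f5cbf7a: {f5cbf7a}.
In f8f4f9c's history but not f5cbf7a's: {4d2fbe2, b784cc5, f8f4f9c} — 3 commits.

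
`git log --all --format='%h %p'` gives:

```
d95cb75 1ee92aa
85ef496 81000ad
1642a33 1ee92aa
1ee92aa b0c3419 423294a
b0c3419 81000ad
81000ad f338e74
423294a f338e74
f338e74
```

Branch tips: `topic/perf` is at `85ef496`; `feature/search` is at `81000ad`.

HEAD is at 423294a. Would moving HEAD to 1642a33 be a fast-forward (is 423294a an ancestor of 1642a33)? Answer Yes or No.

A fast-forward from 423294a to 1642a33 is possible iff 423294a is an ancestor of 1642a33.
Ancestors of 1642a33: {1642a33, 1ee92aa, 423294a, 81000ad, b0c3419, f338e74}.
423294a is among them, so fast-forward is possible.

Yes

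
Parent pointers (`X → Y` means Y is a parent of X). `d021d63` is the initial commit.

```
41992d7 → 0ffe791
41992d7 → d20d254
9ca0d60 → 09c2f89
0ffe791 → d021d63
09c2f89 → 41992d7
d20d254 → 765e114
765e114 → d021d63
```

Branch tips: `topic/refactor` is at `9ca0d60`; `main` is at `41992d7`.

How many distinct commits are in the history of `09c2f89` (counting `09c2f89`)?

Walking parent pointers from 09c2f89: reachable set = {09c2f89, 0ffe791, 41992d7, 765e114, d021d63, d20d254}.
That is 6 commits.

6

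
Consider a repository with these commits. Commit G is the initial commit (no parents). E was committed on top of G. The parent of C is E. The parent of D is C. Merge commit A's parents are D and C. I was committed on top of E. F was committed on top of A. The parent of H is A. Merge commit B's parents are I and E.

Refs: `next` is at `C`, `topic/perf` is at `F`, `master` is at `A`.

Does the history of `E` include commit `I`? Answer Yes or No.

No

Ancestors of E: {E, G}.
I is not in that set, so it is not an ancestor of E.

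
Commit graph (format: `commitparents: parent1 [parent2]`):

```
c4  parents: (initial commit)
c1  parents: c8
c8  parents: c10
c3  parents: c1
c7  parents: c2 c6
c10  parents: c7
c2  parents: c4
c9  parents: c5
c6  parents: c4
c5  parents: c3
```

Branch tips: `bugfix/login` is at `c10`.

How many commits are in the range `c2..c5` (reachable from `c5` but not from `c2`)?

Reachable from c5: {c1, c10, c2, c3, c4, c5, c6, c7, c8}.
Reachable from c2: {c2, c4}.
In c5's history but not c2's: {c1, c10, c3, c5, c6, c7, c8} — 7 commits.

7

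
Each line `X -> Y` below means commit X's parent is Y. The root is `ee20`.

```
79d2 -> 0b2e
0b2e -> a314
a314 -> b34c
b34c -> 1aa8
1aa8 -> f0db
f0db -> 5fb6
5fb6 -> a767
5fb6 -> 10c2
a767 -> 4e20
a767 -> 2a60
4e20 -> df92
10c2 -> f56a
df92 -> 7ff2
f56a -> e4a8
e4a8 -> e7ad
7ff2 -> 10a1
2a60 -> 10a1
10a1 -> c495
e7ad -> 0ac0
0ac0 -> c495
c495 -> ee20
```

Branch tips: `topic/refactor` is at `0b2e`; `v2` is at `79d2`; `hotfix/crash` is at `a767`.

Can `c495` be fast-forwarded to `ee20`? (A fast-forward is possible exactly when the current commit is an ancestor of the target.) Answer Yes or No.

No

A fast-forward from c495 to ee20 is possible iff c495 is an ancestor of ee20.
Ancestors of ee20: {ee20}.
c495 is not among them, so fast-forward is not possible.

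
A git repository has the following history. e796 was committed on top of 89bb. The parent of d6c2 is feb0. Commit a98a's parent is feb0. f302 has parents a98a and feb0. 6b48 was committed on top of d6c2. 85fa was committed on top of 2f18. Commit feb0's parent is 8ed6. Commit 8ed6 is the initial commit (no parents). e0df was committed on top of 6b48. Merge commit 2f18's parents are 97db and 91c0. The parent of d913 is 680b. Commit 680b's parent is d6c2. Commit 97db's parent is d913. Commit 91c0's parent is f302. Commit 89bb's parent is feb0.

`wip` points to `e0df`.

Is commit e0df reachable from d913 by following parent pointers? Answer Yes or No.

Ancestors of d913: {680b, 8ed6, d6c2, d913, feb0}.
e0df is not in that set, so it is not an ancestor of d913.

No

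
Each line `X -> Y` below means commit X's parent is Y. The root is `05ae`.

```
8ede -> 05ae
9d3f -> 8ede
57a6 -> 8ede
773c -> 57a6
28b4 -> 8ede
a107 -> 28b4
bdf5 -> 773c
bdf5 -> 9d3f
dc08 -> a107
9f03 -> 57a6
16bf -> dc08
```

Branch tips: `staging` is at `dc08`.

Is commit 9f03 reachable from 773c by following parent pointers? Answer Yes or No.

No

Ancestors of 773c: {05ae, 57a6, 773c, 8ede}.
9f03 is not in that set, so it is not an ancestor of 773c.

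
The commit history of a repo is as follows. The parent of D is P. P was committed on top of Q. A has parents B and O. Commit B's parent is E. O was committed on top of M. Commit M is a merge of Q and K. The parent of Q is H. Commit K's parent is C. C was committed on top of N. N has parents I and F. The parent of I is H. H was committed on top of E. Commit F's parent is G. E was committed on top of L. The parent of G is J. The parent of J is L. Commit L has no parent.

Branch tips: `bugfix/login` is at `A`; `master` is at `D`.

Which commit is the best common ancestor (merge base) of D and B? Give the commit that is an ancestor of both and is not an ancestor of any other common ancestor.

E

Ancestors of D: {D, E, H, L, P, Q}.
Ancestors of B: {B, E, L}.
Common ancestors: {E, L}.
Among these, E is not an ancestor of any other common ancestor — it is the merge base.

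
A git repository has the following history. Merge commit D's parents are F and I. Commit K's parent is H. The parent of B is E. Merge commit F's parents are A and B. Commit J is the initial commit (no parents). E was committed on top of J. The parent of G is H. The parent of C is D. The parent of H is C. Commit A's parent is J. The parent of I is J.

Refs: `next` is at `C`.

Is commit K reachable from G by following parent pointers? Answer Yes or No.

No

Ancestors of G: {A, B, C, D, E, F, G, H, I, J}.
K is not in that set, so it is not an ancestor of G.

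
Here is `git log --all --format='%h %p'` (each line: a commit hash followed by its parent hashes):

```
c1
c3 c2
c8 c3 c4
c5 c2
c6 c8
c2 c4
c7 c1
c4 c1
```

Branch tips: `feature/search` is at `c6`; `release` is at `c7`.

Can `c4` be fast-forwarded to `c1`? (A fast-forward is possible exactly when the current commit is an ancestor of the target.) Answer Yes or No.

A fast-forward from c4 to c1 is possible iff c4 is an ancestor of c1.
Ancestors of c1: {c1}.
c4 is not among them, so fast-forward is not possible.

No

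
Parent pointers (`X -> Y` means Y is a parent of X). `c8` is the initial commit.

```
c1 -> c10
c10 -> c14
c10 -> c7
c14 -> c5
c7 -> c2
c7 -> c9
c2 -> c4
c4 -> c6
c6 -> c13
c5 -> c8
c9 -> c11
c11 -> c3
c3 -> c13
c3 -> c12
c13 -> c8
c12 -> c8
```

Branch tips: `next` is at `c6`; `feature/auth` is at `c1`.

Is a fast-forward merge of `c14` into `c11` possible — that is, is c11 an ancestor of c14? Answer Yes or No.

A fast-forward from c11 to c14 is possible iff c11 is an ancestor of c14.
Ancestors of c14: {c14, c5, c8}.
c11 is not among them, so fast-forward is not possible.

No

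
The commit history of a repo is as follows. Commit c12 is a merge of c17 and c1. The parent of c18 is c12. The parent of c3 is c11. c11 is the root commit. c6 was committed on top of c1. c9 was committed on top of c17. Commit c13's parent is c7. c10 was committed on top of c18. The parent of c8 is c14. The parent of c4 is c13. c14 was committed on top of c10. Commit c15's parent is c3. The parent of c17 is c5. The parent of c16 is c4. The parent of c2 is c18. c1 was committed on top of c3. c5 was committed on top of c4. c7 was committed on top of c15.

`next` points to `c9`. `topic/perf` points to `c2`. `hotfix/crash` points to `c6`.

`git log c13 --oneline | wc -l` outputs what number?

5

Walking parent pointers from c13: reachable set = {c11, c13, c15, c3, c7}.
That is 5 commits.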